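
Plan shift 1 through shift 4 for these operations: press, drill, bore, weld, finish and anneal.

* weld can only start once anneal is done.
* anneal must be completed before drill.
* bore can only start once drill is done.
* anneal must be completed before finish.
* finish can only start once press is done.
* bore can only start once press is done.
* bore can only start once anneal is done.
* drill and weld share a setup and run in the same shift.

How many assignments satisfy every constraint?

Splitting on press: it can be shift 1 (11), shift 2 (8), shift 3 (3). Listing each branch's schedules as (drill, bore, weld, finish, anneal) by shift number:
press=shift 1: (2,3,2,2,1) (2,3,2,3,1) (2,3,2,4,1) (2,4,2,2,1) (2,4,2,3,1) (2,4,2,4,1) (3,4,3,2,1) (3,4,3,3,1) (3,4,3,3,2) (3,4,3,4,1) (3,4,3,4,2) — 11.
press=shift 2: (2,3,2,3,1) (2,3,2,4,1) (2,4,2,3,1) (2,4,2,4,1) (3,4,3,3,1) (3,4,3,3,2) (3,4,3,4,1) (3,4,3,4,2) — 8.
press=shift 3: (2,4,2,4,1) (3,4,3,4,1) (3,4,3,4,2) — 3.
Summing: 11 + 8 + 3 = 22.

22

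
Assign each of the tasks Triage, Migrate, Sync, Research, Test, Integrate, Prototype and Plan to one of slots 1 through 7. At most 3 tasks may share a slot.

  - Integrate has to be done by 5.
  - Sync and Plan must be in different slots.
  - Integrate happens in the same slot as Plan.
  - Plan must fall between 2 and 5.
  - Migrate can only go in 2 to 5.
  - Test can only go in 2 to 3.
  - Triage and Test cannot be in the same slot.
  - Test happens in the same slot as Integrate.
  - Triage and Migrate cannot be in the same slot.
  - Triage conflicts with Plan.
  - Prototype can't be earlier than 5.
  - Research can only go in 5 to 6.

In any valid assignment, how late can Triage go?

Triage at 7 is achievable: Integrate in 2; Prototype in 5; Migrate in 3; Test in 2; Research in 5; Sync in 1; Triage in 7; Plan in 2.

7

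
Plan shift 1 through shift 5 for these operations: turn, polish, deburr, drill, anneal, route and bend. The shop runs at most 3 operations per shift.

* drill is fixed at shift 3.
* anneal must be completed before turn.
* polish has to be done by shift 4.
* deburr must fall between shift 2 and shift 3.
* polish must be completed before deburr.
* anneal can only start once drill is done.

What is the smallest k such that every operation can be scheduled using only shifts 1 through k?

5 shifts

The precedence chain requires at least 3 distinct shifts.
With at most 3 per shift and 7 operations, at least 3 shifts are needed.
Propagating the time windows through the other constraints, turn can't land before shift 5, so the schedule must run through at least shift 5.
5 works (last occupied shift: shift 5): for example polish=shift 1, deburr=shift 2, turn=shift 5, bend=shift 1, anneal=shift 4, route=shift 1, drill=shift 3.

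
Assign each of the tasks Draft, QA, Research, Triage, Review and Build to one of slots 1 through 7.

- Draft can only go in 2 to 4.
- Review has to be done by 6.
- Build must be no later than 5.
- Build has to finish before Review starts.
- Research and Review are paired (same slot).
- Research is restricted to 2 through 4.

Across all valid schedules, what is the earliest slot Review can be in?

Precedence pushes Review to at least 2; Review's own window allows nothing later than 6; Review must be in the same slot as Research, which can't be after 4, so Review is at most 4.
Review at 2 is achievable: Triage in 1; Draft in 2; Review in 2; QA in 1; Build in 1; Research in 2.

2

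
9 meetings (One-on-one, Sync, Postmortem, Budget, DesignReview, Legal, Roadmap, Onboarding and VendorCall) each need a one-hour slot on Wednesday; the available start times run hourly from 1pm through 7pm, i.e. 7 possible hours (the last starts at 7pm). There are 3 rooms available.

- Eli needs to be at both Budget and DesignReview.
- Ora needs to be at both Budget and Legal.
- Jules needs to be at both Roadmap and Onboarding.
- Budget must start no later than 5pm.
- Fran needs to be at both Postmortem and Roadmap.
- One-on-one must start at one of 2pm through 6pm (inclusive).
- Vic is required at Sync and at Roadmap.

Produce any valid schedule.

Legal in 2pm, One-on-one in 2pm, Onboarding in 4pm, Budget in 1pm, Roadmap in 3pm, Postmortem in 1pm, VendorCall in 3pm, DesignReview in 2pm, Sync in 1pm

Checking: Sync(1pm) != Roadmap(3pm); Roadmap(3pm) != Onboarding(4pm); Budget(1pm) != Legal(2pm); Postmortem(1pm) != Roadmap(3pm); Budget(1pm) != DesignReview(2pm); Budget=1pm in [1pm,5pm]; One-on-one=2pm in [2pm,6pm]; max 3 per hour (cap 3).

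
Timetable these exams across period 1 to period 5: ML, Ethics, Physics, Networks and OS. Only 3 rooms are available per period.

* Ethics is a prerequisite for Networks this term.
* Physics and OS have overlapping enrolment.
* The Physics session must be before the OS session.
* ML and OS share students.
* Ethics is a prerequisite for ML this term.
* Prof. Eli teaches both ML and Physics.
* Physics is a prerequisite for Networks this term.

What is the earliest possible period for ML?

period 2

Precedence pushes ML to at least period 2.
ML at period 2 is achievable: Physics=period 1; Ethics=period 1; ML=period 2; OS=period 3; Networks=period 2.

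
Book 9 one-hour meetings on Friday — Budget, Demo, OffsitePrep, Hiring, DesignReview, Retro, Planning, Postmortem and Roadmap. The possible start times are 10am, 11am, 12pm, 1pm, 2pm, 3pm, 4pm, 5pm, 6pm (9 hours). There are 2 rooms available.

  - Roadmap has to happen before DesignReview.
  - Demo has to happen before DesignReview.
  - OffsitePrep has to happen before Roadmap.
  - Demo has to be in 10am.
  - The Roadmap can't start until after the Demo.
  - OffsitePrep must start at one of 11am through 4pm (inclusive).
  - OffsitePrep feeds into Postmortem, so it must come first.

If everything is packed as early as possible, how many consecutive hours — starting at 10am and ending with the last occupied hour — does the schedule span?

5

The precedence chain requires at least 3 distinct hours.
With at most 2 per hour and 9 meetings, at least 5 hours are needed.
Propagating the time windows through the other constraints, DesignReview can't land before 1pm — that is hour 4 counting from 10am — so the schedule must run through at least 4 hours.
5 works (last occupied hour: 2pm): for example Roadmap=12pm; DesignReview=1pm; OffsitePrep=11am; Budget=10am; Planning=2pm; Demo=10am; Retro=1pm; Postmortem=12pm; Hiring=11am.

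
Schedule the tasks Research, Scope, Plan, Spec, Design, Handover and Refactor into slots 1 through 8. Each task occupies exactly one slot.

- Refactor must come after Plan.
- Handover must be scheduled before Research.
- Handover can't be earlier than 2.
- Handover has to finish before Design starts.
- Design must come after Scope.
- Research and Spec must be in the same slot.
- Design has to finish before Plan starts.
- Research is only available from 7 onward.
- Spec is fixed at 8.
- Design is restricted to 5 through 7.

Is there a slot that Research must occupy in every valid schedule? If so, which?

8

Research is available from 7; Research must be in the same slot as Spec, which can't be before 8, so Research is at least 8.
So Research is pinned to 8.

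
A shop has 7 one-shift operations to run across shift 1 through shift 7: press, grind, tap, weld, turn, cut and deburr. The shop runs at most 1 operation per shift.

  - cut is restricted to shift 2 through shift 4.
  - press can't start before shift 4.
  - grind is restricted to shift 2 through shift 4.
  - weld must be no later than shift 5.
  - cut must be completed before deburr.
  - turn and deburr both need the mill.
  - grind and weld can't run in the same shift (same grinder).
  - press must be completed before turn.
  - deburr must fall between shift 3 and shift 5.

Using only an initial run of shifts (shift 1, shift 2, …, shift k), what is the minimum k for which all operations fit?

The precedence chain requires at least 2 distinct shifts.
With at most 1 per shift and 7 operations, at least 7 shifts are needed.
Propagating the time windows through the other constraints, turn can't land before shift 5, so the schedule must run through at least shift 5.
7 works (last occupied shift: shift 7): for example press=shift 5; weld=shift 1; tap=shift 7; grind=shift 4; cut=shift 2; deburr=shift 3; turn=shift 6.

7 shifts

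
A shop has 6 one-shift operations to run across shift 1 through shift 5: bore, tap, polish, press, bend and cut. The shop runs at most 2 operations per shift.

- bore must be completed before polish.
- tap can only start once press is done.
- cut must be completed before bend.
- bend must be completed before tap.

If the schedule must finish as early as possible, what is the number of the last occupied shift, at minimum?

The precedence chain requires at least 3 distinct shifts.
With at most 2 per shift and 6 operations, at least 3 shifts are needed.
3 works (last occupied shift: shift 3): for example cut in shift 1, bore in shift 1, tap in shift 3, polish in shift 3, bend in shift 2, press in shift 2.

3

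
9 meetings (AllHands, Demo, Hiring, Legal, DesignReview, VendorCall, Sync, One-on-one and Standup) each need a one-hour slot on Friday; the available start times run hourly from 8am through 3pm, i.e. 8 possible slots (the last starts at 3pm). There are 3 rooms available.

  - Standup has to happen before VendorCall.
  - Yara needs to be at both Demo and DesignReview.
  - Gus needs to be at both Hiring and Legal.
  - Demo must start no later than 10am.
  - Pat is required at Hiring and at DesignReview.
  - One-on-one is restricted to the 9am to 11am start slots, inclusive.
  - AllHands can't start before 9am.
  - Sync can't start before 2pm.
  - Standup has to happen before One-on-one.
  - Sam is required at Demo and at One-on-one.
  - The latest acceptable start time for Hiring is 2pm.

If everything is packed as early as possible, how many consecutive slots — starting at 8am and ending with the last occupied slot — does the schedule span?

7

The precedence chain requires at least 2 distinct slots.
With at most 3 per slot and 9 meetings, at least 3 slots are needed.
Sync can't be placed before 2pm — that is slot 7 counting from 8am — so the schedule must run through at least 7 slots.
7 works (last occupied slot: 2pm): for example Sync=2pm, Demo=8am, VendorCall=9am, Hiring=8am, DesignReview=10am, AllHands=9am, Legal=10am, One-on-one=9am, Standup=8am.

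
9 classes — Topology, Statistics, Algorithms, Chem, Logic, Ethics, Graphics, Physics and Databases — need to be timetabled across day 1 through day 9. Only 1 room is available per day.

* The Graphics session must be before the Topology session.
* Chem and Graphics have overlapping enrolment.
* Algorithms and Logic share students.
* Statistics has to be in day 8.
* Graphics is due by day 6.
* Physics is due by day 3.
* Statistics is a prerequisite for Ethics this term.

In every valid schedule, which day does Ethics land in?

day 9

Precedence pushes Ethics to at least day 9.
So Ethics is pinned to day 9.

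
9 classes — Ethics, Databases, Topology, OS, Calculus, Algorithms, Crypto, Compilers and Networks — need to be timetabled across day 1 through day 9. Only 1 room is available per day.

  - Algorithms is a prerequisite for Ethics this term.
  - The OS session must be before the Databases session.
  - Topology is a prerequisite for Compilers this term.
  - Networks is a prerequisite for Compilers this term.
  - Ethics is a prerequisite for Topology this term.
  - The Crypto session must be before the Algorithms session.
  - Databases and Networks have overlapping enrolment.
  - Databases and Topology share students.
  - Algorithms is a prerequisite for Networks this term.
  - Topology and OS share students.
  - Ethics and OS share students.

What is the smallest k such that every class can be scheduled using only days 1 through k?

9 days

The precedence chain requires at least 5 distinct days.
With at most 1 per day and 9 classes, at least 9 days are needed.
9 works (last occupied day: day 9): for example Calculus in day 9; Topology in day 4; Compilers in day 6; OS in day 7; Algorithms in day 2; Ethics in day 3; Databases in day 8; Networks in day 5; Crypto in day 1.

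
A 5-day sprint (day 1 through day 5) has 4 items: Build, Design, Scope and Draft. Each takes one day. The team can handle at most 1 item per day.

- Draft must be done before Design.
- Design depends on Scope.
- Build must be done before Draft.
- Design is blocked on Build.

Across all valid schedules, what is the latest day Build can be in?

Downstream work caps Build at day 3.
Build at day 3 is achievable: Draft in day 4; Design in day 5; Scope in day 1; Build in day 3.

day 3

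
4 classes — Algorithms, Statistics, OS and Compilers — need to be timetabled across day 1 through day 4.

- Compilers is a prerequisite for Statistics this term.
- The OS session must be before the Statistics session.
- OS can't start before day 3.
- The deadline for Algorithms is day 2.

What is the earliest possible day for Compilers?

Downstream work caps Compilers at day 3.
Compilers at day 1 is achievable: Statistics=day 4, Algorithms=day 1, OS=day 3, Compilers=day 1.

day 1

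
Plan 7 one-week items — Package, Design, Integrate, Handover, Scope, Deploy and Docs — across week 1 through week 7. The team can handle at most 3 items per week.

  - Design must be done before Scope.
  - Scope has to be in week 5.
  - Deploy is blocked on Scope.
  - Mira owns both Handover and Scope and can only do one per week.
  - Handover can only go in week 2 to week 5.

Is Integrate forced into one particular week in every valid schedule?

Integrate can be week 1 (e.g. Integrate -> week 1, Package -> week 1, Handover -> week 2, Scope -> week 5, Design -> week 1, Docs -> week 2, Deploy -> week 6) or week 2 (e.g. Docs -> week 1; Scope -> week 5; Handover -> week 2; Deploy -> week 6; Integrate -> week 2; Package -> week 1; Design -> week 1).

No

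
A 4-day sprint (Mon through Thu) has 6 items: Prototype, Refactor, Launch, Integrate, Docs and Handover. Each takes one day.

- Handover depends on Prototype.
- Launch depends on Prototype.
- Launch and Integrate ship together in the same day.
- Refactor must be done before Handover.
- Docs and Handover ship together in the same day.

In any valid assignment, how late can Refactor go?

Downstream work caps Refactor at Wed.
Refactor at Wed is achievable: Refactor -> Wed, Docs -> Thu, Launch -> Tue, Handover -> Thu, Integrate -> Tue, Prototype -> Mon.

Wed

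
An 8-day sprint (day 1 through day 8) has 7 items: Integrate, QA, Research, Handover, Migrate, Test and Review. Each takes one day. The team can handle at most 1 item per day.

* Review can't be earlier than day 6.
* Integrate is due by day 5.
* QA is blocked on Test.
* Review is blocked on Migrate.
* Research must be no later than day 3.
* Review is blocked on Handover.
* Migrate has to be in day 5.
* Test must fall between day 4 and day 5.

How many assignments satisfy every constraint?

54

Splitting on Integrate: it can be day 1 (18), day 2 (18), day 3 (18). Listing each branch's schedules as (QA, Research, Handover, Migrate, Test, Review) by day number:
Integrate=day 1: (6,2,3,5,4,7) (6,2,3,5,4,8) (6,2,7,5,4,8) (6,3,2,5,4,7) (6,3,2,5,4,8) (6,3,7,5,4,8) (7,2,3,5,4,6) (7,2,3,5,4,8) (7,2,6,5,4,8) (7,3,2,5,4,6) (7,3,2,5,4,8) (7,3,6,5,4,8) (8,2,3,5,4,6) (8,2,3,5,4,7) (8,2,6,5,4,7) (8,3,2,5,4,6) (8,3,2,5,4,7) (8,3,6,5,4,7) — 18.
Integrate=day 2: (6,1,3,5,4,7) (6,1,3,5,4,8) (6,1,7,5,4,8) (6,3,1,5,4,7) (6,3,1,5,4,8) (6,3,7,5,4,8) (7,1,3,5,4,6) (7,1,3,5,4,8) (7,1,6,5,4,8) (7,3,1,5,4,6) (7,3,1,5,4,8) (7,3,6,5,4,8) (8,1,3,5,4,6) (8,1,3,5,4,7) (8,1,6,5,4,7) (8,3,1,5,4,6) (8,3,1,5,4,7) (8,3,6,5,4,7) — 18.
Integrate=day 3: (6,1,2,5,4,7) (6,1,2,5,4,8) (6,1,7,5,4,8) (6,2,1,5,4,7) (6,2,1,5,4,8) (6,2,7,5,4,8) (7,1,2,5,4,6) (7,1,2,5,4,8) (7,1,6,5,4,8) (7,2,1,5,4,6) (7,2,1,5,4,8) (7,2,6,5,4,8) (8,1,2,5,4,6) (8,1,2,5,4,7) (8,1,6,5,4,7) (8,2,1,5,4,6) (8,2,1,5,4,7) (8,2,6,5,4,7) — 18.
Summing: 18 + 18 + 18 = 54.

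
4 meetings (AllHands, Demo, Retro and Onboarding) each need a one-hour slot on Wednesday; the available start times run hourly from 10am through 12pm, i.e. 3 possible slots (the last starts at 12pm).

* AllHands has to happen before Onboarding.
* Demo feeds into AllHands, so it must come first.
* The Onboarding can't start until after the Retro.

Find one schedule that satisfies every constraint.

AllHands=11am, Onboarding=12pm, Retro=10am, Demo=10am

Checking: AllHands(11am) before Onboarding(12pm); Retro(10am) before Onboarding(12pm); Demo(10am) before AllHands(11am).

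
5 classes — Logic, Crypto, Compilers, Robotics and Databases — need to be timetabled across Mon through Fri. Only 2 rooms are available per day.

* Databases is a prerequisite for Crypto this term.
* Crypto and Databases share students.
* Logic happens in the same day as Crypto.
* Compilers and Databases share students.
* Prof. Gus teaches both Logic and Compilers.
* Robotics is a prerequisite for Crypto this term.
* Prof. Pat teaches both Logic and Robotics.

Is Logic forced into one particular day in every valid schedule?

No

Logic can be Tue (e.g. Crypto=Tue, Compilers=Wed, Robotics=Mon, Databases=Mon, Logic=Tue) or Wed (e.g. Crypto in Wed; Logic in Wed; Databases in Mon; Robotics in Mon; Compilers in Tue).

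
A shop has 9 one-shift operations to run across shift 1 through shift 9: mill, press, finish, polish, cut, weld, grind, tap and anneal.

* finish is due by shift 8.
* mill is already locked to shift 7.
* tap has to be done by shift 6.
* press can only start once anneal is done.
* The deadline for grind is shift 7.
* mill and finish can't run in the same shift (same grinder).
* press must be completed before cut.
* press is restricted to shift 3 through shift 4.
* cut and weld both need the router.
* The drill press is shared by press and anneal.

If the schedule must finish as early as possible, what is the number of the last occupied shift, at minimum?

The precedence chain requires at least 3 distinct shifts.
mill can't be placed before shift 7, so the schedule must run through at least shift 7.
7 works (last occupied shift: shift 7): for example weld in shift 1, tap in shift 1, finish in shift 1, cut in shift 4, press in shift 3, mill in shift 7, grind in shift 1, polish in shift 1, anneal in shift 1.

7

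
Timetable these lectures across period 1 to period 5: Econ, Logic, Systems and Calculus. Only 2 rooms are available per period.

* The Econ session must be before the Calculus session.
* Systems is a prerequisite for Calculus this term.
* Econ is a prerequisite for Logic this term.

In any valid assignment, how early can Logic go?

Precedence pushes Logic to at least period 2.
Logic at period 2 is achievable: Econ in period 1, Logic in period 2, Calculus in period 2, Systems in period 1.

period 2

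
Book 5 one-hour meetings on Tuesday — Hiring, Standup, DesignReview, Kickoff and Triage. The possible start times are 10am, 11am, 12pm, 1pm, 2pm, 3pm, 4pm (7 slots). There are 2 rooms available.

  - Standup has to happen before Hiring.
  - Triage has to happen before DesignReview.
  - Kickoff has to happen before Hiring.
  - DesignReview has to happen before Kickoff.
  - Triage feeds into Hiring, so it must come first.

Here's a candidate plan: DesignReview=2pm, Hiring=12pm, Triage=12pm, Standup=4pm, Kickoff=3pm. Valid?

Standup has to happen before Hiring — violated.
DesignReview has to happen before Kickoff — holds.
Kickoff has to happen before Hiring — violated.
There are 2 rooms available — holds.
Triage feeds into Hiring, so it must come first — violated.
Triage has to happen before DesignReview — holds.

Invalid. Standup has to happen before Hiring.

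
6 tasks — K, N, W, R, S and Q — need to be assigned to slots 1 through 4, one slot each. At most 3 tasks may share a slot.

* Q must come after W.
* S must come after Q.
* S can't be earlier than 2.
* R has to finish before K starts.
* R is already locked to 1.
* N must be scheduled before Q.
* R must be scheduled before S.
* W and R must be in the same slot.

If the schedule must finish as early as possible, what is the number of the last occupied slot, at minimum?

The precedence chain requires at least 3 distinct slots.
With at most 3 per slot and 6 tasks, at least 2 slots are needed.
3 works (last occupied slot: 3): for example Q=2; W=1; K=2; R=1; N=1; S=3.

3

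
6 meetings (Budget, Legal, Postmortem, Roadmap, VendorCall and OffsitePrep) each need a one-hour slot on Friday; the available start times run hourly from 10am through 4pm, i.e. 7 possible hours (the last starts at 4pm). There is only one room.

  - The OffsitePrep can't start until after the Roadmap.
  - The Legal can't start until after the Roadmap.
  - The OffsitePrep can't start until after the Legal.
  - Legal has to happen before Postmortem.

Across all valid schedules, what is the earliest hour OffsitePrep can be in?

Precedence pushes OffsitePrep to at least 12pm.
OffsitePrep at 12pm is achievable: OffsitePrep in 12pm, Legal in 11am, Postmortem in 1pm, Roadmap in 10am, Budget in 2pm, VendorCall in 3pm.

12pm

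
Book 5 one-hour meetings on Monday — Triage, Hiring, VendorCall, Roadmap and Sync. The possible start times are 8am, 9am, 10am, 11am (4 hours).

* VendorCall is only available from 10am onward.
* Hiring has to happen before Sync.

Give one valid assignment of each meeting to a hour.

Roadmap in 8am; Triage in 8am; Sync in 9am; Hiring in 8am; VendorCall in 10am

Checking: Hiring(8am) before Sync(9am); VendorCall=10am in [10am,11am].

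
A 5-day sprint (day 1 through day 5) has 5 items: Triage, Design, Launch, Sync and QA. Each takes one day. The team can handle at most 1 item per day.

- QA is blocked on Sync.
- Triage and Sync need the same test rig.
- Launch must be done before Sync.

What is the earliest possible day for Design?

Design at day 1 is achievable: Design=day 1; Launch=day 2; Sync=day 3; QA=day 4; Triage=day 5.

day 1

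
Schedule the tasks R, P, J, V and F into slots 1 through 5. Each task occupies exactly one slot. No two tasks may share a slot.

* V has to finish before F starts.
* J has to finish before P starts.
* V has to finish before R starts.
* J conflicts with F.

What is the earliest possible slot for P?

Precedence pushes P to at least 2.
P at 2 is achievable: R in 4; V in 3; F in 5; P in 2; J in 1.

2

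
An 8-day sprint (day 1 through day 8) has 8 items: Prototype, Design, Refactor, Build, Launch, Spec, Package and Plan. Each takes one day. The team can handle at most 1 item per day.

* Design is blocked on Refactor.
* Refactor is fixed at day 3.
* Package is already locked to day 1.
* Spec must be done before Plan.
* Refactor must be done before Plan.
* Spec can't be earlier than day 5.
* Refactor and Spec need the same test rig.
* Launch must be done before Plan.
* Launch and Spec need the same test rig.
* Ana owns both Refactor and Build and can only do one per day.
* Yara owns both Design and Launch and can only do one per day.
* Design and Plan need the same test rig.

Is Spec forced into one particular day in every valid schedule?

No

Spec can be day 5 (e.g. Plan=day 6; Spec=day 5; Design=day 4; Prototype=day 7; Launch=day 2; Refactor=day 3; Package=day 1; Build=day 8) or day 6 (e.g. Design -> day 4, Refactor -> day 3, Plan -> day 7, Spec -> day 6, Build -> day 8, Package -> day 1, Launch -> day 2, Prototype -> day 5).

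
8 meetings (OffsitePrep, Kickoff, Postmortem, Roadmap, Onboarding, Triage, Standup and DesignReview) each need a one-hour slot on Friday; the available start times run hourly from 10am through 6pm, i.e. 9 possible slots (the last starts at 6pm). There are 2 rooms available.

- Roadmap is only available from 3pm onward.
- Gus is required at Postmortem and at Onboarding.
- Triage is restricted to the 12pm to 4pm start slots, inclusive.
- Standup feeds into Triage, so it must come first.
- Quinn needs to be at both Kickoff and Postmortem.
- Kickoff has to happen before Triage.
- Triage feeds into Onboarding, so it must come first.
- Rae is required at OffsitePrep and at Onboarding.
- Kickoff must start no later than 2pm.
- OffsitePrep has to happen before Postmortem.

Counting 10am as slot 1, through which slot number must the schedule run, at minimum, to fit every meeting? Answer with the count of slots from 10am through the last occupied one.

6

The precedence chain requires at least 3 distinct slots.
With at most 2 per slot and 8 meetings, at least 4 slots are needed.
Roadmap can't be placed before 3pm — that is slot 6 counting from 10am — so the schedule must run through at least 6 slots.
6 works (last occupied slot: 3pm): for example Postmortem in 11am; Onboarding in 1pm; DesignReview in 12pm; Kickoff in 10am; Roadmap in 3pm; Standup in 11am; OffsitePrep in 10am; Triage in 12pm.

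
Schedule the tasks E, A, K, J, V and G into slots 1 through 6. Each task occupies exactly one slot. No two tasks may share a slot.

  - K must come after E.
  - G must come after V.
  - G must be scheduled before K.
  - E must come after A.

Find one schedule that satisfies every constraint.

A in 1, K in 5, G in 4, E in 2, V in 3, J in 6

Checking: G(4) before K(5); E(2) before K(5); A(1) before E(2); V(3) before G(4); max 1 per slot (cap 1).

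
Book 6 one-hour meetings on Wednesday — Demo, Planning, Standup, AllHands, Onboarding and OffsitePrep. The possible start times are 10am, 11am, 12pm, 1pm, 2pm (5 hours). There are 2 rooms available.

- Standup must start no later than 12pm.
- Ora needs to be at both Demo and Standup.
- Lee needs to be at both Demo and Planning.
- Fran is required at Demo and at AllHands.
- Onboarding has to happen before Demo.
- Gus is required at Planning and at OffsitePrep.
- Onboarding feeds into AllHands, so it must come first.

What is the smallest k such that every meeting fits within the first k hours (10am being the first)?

3 hours

The precedence chain requires at least 2 distinct hours.
With at most 2 per hour and 6 meetings, at least 3 hours are needed.
3 works (last occupied hour: 12pm): for example OffsitePrep in 11am; Planning in 10am; Standup in 12pm; AllHands in 12pm; Onboarding in 10am; Demo in 11am.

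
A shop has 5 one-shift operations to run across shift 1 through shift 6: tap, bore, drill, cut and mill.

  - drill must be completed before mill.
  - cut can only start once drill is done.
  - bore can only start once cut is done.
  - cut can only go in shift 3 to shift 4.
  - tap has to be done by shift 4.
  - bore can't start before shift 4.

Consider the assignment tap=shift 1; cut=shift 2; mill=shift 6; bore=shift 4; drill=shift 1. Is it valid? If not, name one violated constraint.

cut can only go in shift 3 to shift 4 — violated.
drill must be completed before mill — holds.
bore can only start once cut is done — holds.
cut can only start once drill is done — holds.
bore can't start before shift 4 — holds.
tap has to be done by shift 4 — holds.

Invalid. cut can only go in shift 3 to shift 4.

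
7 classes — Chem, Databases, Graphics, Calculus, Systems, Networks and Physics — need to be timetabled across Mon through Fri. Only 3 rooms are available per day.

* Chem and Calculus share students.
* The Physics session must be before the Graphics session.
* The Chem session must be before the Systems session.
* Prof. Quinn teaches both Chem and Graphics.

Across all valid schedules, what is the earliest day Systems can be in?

Precedence pushes Systems to at least Tue.
Systems at Tue is achievable: Physics=Mon; Graphics=Tue; Systems=Tue; Networks=Wed; Chem=Mon; Databases=Mon; Calculus=Tue.

Tue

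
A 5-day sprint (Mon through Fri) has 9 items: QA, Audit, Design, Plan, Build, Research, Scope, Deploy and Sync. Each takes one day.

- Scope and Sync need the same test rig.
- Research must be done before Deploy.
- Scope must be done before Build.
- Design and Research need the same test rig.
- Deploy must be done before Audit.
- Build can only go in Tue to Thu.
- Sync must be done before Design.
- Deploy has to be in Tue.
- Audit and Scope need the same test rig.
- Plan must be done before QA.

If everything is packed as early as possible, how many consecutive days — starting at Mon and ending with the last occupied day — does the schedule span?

The precedence chain requires at least 3 distinct days.
3 works (last occupied day: Wed): for example Deploy -> Tue, QA -> Tue, Audit -> Wed, Scope -> Mon, Research -> Mon, Plan -> Mon, Sync -> Tue, Design -> Wed, Build -> Tue.

3 days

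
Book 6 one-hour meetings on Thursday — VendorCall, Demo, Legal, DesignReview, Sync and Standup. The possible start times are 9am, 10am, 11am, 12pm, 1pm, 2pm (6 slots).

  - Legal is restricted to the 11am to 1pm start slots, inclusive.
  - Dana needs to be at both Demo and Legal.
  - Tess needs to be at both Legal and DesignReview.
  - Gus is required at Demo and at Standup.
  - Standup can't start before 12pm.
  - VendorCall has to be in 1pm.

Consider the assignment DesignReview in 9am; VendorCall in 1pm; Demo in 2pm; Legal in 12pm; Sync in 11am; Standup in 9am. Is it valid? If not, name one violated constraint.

No. Standup can't start before 12pm is not satisfied.

Tess needs to be at both Legal and DesignReview — holds.
Legal is restricted to the 11am to 1pm start slots, inclusive — holds.
Standup can't start before 12pm — violated.
Gus is required at Demo and at Standup — holds.
VendorCall has to be in 1pm — holds.
Dana needs to be at both Demo and Legal — holds.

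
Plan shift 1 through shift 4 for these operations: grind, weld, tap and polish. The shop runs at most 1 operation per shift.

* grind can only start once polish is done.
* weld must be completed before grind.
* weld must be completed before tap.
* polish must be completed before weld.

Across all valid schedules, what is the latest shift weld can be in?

Precedence pushes weld to at least shift 2; downstream work caps weld at shift 3.
weld at shift 2 is achievable: polish in shift 1, weld in shift 2, grind in shift 3, tap in shift 4.
Nothing later works — the capacity limit rule out every shift after shift 2.

shift 2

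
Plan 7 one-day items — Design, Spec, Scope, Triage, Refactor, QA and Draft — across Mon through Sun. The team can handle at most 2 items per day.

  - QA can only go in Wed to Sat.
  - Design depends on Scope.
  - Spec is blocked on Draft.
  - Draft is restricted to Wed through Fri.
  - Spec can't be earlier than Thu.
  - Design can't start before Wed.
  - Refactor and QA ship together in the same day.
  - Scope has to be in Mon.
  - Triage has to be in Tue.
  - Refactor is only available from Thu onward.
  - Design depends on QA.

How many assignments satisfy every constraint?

31

Splitting on Design: it can be Fri (5), Sat (10), Sun (16). Listing each branch's schedules as (Spec, Scope, Triage, Refactor, QA, Draft):
Design=Fri: (Fri,Mon,Tue,Thu,Thu,Wed) (Sat,Mon,Tue,Thu,Thu,Wed) (Sat,Mon,Tue,Thu,Thu,Fri) (Sun,Mon,Tue,Thu,Thu,Wed) (Sun,Mon,Tue,Thu,Thu,Fri) — 5.
Design=Sat: (Thu,Mon,Tue,Fri,Fri,Wed) (Fri,Mon,Tue,Thu,Thu,Wed) (Sat,Mon,Tue,Thu,Thu,Wed) (Sat,Mon,Tue,Thu,Thu,Fri) (Sat,Mon,Tue,Fri,Fri,Wed) (Sat,Mon,Tue,Fri,Fri,Thu) (Sun,Mon,Tue,Thu,Thu,Wed) (Sun,Mon,Tue,Thu,Thu,Fri) (Sun,Mon,Tue,Fri,Fri,Wed) (Sun,Mon,Tue,Fri,Fri,Thu) — 10.
Design=Sun: (Thu,Mon,Tue,Fri,Fri,Wed) (Thu,Mon,Tue,Sat,Sat,Wed) (Fri,Mon,Tue,Thu,Thu,Wed) (Fri,Mon,Tue,Sat,Sat,Wed) (Fri,Mon,Tue,Sat,Sat,Thu) (Sat,Mon,Tue,Thu,Thu,Wed) (Sat,Mon,Tue,Thu,Thu,Fri) (Sat,Mon,Tue,Fri,Fri,Wed) (Sat,Mon,Tue,Fri,Fri,Thu) (Sun,Mon,Tue,Thu,Thu,Wed) (Sun,Mon,Tue,Thu,Thu,Fri) (Sun,Mon,Tue,Fri,Fri,Wed) (Sun,Mon,Tue,Fri,Fri,Thu) (Sun,Mon,Tue,Sat,Sat,Wed) (Sun,Mon,Tue,Sat,Sat,Thu) (Sun,Mon,Tue,Sat,Sat,Fri) — 16.
Summing: 5 + 10 + 16 = 31.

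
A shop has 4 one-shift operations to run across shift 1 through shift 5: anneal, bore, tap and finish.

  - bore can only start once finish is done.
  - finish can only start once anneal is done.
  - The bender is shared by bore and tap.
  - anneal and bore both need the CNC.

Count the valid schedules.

40

Splitting on anneal: it can be shift 1 (24), shift 2 (12), shift 3 (4). Listing each branch's schedules as (bore, tap, finish) by shift number:
anneal=shift 1: (3,1,2) (3,2,2) (3,4,2) (3,5,2) (4,1,2) (4,1,3) (4,2,2) (4,2,3) (4,3,2) (4,3,3) (4,5,2) (4,5,3) (5,1,2) (5,1,3) (5,1,4) (5,2,2) (5,2,3) (5,2,4) (5,3,2) (5,3,3) (5,3,4) (5,4,2) (5,4,3) (5,4,4) — 24.
anneal=shift 2: (4,1,3) (4,2,3) (4,3,3) (4,5,3) (5,1,3) (5,1,4) (5,2,3) (5,2,4) (5,3,3) (5,3,4) (5,4,3) (5,4,4) — 12.
anneal=shift 3: (5,1,4) (5,2,4) (5,3,4) (5,4,4) — 4.
Summing: 24 + 12 + 4 = 40.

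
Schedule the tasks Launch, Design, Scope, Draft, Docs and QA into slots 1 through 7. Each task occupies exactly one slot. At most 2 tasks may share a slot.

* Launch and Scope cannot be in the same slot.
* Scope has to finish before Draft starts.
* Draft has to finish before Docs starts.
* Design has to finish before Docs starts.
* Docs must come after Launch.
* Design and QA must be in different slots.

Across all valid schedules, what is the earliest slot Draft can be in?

Precedence pushes Draft to at least 2; downstream work caps Draft at 6.
Draft at 2 is achievable: Launch in 2; Scope in 1; Draft in 2; QA in 3; Docs in 3; Design in 1.

2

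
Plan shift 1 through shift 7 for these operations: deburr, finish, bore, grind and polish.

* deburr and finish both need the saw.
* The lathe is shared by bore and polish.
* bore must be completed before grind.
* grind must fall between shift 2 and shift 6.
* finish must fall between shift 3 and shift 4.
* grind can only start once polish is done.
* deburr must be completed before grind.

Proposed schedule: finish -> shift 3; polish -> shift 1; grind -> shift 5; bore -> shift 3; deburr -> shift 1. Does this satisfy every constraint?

deburr must be completed before grind — holds.
grind must fall between shift 2 and shift 6 — holds.
bore must be completed before grind — holds.
finish must fall between shift 3 and shift 4 — holds.
deburr and finish both need the saw — holds.
grind can only start once polish is done — holds.
The lathe is shared by bore and polish — holds.

Valid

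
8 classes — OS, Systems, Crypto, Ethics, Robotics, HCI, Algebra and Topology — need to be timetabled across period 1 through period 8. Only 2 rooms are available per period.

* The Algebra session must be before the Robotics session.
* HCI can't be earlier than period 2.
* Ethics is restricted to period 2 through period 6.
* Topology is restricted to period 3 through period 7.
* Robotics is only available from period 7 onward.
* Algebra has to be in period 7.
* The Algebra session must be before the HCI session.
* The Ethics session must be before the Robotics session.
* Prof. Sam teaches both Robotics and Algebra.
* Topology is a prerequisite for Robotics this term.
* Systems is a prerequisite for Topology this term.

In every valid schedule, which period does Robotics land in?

Robotics's window is period 7–period 8.
Algebra is fixed at period 7, and Robotics can't share a period with Algebra.
So Robotics must be period 8.

period 8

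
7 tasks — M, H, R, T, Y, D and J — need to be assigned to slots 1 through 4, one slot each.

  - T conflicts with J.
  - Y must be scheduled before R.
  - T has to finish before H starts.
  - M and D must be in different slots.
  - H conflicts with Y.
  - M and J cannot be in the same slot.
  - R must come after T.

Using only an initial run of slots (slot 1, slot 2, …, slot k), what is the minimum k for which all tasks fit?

2 slots

The precedence chain requires at least 2 distinct slots.
2 works (last occupied slot: 2): for example D=2, T=1, Y=1, H=2, J=2, R=2, M=1.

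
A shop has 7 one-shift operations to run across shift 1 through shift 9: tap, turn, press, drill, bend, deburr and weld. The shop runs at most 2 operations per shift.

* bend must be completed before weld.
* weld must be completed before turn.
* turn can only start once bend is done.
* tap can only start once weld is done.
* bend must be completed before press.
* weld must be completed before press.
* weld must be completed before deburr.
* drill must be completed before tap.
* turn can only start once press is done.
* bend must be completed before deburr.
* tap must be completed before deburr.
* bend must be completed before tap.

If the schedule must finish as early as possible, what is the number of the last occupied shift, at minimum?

shift 4

The precedence chain requires at least 4 distinct shifts.
With at most 2 per shift and 7 operations, at least 4 shifts are needed.
4 works (last occupied shift: shift 4): for example deburr=shift 4; bend=shift 1; tap=shift 3; turn=shift 4; drill=shift 1; weld=shift 2; press=shift 3.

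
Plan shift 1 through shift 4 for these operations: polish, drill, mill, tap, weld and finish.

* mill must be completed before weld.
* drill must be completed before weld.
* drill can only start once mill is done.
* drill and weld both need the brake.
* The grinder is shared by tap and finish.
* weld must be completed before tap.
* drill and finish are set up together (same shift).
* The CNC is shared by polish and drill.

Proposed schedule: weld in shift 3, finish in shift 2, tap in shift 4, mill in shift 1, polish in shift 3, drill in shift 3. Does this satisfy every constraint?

Invalid. The CNC is shared by polish and drill.

The CNC is shared by polish and drill — violated.
drill and finish are set up together (same shift) — violated.
drill must be completed before weld — violated.
The grinder is shared by tap and finish — holds.
weld must be completed before tap — holds.
drill can only start once mill is done — holds.
mill must be completed before weld — holds.
drill and weld both need the brake — violated.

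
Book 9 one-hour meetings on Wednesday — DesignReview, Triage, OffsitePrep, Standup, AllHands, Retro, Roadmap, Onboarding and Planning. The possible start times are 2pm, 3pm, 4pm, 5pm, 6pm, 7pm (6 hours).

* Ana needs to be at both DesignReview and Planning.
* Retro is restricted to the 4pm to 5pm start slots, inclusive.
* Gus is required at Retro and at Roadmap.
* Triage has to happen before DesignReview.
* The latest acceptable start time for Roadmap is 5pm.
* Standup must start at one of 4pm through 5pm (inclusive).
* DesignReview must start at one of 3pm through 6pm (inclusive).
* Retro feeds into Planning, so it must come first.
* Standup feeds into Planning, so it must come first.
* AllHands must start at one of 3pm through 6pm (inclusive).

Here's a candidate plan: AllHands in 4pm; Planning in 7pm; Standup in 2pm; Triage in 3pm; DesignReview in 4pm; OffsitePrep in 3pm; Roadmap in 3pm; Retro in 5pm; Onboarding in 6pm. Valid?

No — it violates: Standup must start at one of 4pm through 5pm (inclusive)

Retro feeds into Planning, so it must come first — holds.
Gus is required at Retro and at Roadmap — holds.
Retro is restricted to the 4pm to 5pm start slots, inclusive — holds.
DesignReview must start at one of 3pm through 6pm (inclusive) — holds.
Ana needs to be at both DesignReview and Planning — holds.
AllHands must start at one of 3pm through 6pm (inclusive) — holds.
Standup must start at one of 4pm through 5pm (inclusive) — violated.
Standup feeds into Planning, so it must come first — holds.
Triage has to happen before DesignReview — holds.
The latest acceptable start time for Roadmap is 5pm — holds.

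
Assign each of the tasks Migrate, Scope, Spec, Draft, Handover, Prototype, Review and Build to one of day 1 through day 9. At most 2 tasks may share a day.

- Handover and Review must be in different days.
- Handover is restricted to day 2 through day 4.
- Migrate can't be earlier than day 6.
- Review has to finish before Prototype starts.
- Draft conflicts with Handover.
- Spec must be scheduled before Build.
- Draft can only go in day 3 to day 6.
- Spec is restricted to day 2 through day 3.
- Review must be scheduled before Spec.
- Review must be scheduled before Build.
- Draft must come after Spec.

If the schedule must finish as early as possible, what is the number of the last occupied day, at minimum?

6

The precedence chain requires at least 3 distinct days.
With at most 2 per day and 8 tasks, at least 4 days are needed.
Migrate can't be placed before day 6, so the schedule must run through at least day 6.
6 works (last occupied day: day 6): for example Migrate -> day 6, Draft -> day 3, Handover -> day 2, Scope -> day 1, Spec -> day 2, Review -> day 1, Build -> day 3, Prototype -> day 4.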